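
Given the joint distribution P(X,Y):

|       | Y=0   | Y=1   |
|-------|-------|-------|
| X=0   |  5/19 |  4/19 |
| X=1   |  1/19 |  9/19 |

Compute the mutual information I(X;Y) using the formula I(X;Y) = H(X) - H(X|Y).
0.1834 bits

I(X;Y) = H(X) - H(X|Y)

Marginal of X (row sums):
  P(X=0) = 5/19 + 4/19 = 9/19
  P(X=1) = 1/19 + 9/19 = 10/19
H(X) = -[(9/19)·log₂(9/19) + (10/19)·log₂(10/19)]
  = 0.5106 + 0.4874 = 0.9980 bits

Marginal of Y (column sums):
  P(Y=0) = 5/19 + 1/19 = 6/19
  P(Y=1) = 4/19 + 9/19 = 13/19
H(X|Y) = Σ_y P(y)·H(X|Y=y):
  Y=0: P(Y=0) = 6/19, P(X|Y=0) = (5/6, 1/6) → H(X|Y=0) = 0.6500
  Y=1: P(Y=1) = 13/19, P(X|Y=1) = (4/13, 9/13) → H(X|Y=1) = 0.8905
H(X|Y) = (6/19)·0.6500 + (13/19)·0.8905 = 0.8146 bits

I(X;Y) = H(X) - H(X|Y) = 0.9980 - 0.8146 = 0.1834 bits

Cross-check via I(X;Y) = H(X) + H(Y) - H(X,Y): computing H(Y) from the column sums and H(X,Y) from the 4 cells in the same way gives H(Y) = 0.8997 bits and H(X,Y) = 1.7143 bits, so
I(X;Y) = 0.9980 + 0.8997 - 1.7143 = 0.1834 bits ✓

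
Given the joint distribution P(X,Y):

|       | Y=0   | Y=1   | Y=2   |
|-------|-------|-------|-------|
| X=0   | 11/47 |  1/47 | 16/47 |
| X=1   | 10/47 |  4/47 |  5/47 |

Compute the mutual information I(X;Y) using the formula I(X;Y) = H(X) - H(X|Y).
0.0967 bits

I(X;Y) = H(X) - H(X|Y)

Marginal of X (row sums):
  P(X=0) = 11/47 + 1/47 + 16/47 = 28/47
  P(X=1) = 10/47 + 4/47 + 5/47 = 19/47
H(X) = -[(28/47)·log₂(28/47) + (19/47)·log₂(19/47)]
  = 0.4452 + 0.5282 = 0.9734 bits

Marginal of Y (column sums):
  P(Y=0) = 11/47 + 10/47 = 21/47
  P(Y=1) = 1/47 + 4/47 = 5/47
  P(Y=2) = 16/47 + 5/47 = 21/47
H(X|Y) = Σ_y P(y)·H(X|Y=y):
  Y=0: P(Y=0) = 21/47, P(X|Y=0) = (11/21, 10/21) → H(X|Y=0) = 0.9984
  Y=1: P(Y=1) = 5/47, P(X|Y=1) = (1/5, 4/5) → H(X|Y=1) = 0.7219
  Y=2: P(Y=2) = 21/47, P(X|Y=2) = (16/21, 5/21) → H(X|Y=2) = 0.7919
H(X|Y) = (21/47)·0.9984 + (5/47)·0.7219 + (21/47)·0.7919 = 0.8767 bits

I(X;Y) = H(X) - H(X|Y) = 0.9734 - 0.8767 = 0.0967 bits

Cross-check via I(X;Y) = H(X) + H(Y) - H(X,Y): computing H(Y) from the column sums and H(X,Y) from the 6 cells in the same way gives H(Y) = 1.3825 bits and H(X,Y) = 2.2592 bits, so
I(X;Y) = 0.9734 + 1.3825 - 2.2592 = 0.0967 bits ✓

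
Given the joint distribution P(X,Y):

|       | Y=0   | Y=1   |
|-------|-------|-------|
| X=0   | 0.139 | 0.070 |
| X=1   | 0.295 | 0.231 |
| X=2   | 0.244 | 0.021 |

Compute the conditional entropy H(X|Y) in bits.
1.3792 bits

H(X|Y) = H(X,Y) - H(Y)

H(X,Y) = -Σ_{x,y} P(x,y) log₂ P(x,y). Per-cell terms -P(x,y)·log₂P(x,y):
  X=0: 0.395711, 0.268555
  X=1: 0.519558, 0.488342
  X=2: 0.496551, 0.117043
Sum of the 6 terms: H(X,Y) = 2.28576 bits

Marginal of Y (column sums):
  P(Y=0) = 0.139 + 0.295 + 0.244 = 0.678
  P(Y=1) = 0.070 + 0.231 + 0.021 = 0.322
H(Y) = -[0.678·log₂(0.678) + 0.322·log₂(0.322)]
  = 0.380116 + 0.526427 = 0.90654 bits

H(X|Y) = H(X,Y) - H(Y) = 2.28576 - 0.90654 = 1.3792 bits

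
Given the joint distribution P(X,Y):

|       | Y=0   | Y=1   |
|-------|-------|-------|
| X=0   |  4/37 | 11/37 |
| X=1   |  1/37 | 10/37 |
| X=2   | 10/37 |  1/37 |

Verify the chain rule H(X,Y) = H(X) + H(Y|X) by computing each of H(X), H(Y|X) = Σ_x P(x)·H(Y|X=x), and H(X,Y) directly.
H(X) = 1.5686 bits, H(Y|X) = 0.6005 bits, H(X,Y) = 2.1691 bits

Marginal of X (row sums):
  P(X=0) = 4/37 + 11/37 = 15/37
  P(X=1) = 1/37 + 10/37 = 11/37
  P(X=2) = 10/37 + 1/37 = 11/37
H(X) = -[(15/37)·log₂(15/37) + (11/37)·log₂(11/37) + (11/37)·log₂(11/37)]
  = 0.52807 + 0.52028 + 0.52028 = 1.5686 bits

H(Y|X) = Σ_x P(x)·H(Y|X=x):
  X=0: P(X=0) = 15/37, P(Y|X=0) = (4/15, 11/15) → H(Y|X=0) = 0.83664
  X=1: P(X=1) = 11/37, P(Y|X=1) = (1/11, 10/11) → H(Y|X=1) = 0.43950
  X=2: P(X=2) = 11/37, P(Y|X=2) = (10/11, 1/11) → H(Y|X=2) = 0.43950
H(Y|X) = (15/37)·0.83664 + (11/37)·0.43950 + (11/37)·0.43950 = 0.6005 bits

H(X,Y) = -Σ_{x,y} P(x,y) log₂ P(x,y). Per-cell terms -P(x,y)·log₂P(x,y):
  X=0: 0.34697, 0.52028
  X=1: 0.14080, 0.51014
  X=2: 0.51014, 0.14080
Sum of the 6 terms: H(X,Y) = 2.1691 bits

Chain rule check:
  H(X) + H(Y|X) = 1.5686 + 0.6005 = 2.1691 bits
  H(X,Y) = 2.1691 bits
✓ Chain rule verified.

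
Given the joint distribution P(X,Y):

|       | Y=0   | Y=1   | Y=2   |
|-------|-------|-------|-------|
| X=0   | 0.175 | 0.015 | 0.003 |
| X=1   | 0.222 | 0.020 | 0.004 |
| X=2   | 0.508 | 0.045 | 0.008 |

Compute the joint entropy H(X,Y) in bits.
1.9363 bits

H(X,Y) = -Σ_{x,y} P(x,y) log₂ P(x,y). Per-cell terms -P(x,y)·log₂P(x,y):
  X=0: 0.4401, 0.0909, 0.0251
  X=1: 0.4820, 0.1129, 0.0319
  X=2: 0.4964, 0.2013, 0.0557
Sum of the 9 terms: H(X,Y) = 1.9363 bits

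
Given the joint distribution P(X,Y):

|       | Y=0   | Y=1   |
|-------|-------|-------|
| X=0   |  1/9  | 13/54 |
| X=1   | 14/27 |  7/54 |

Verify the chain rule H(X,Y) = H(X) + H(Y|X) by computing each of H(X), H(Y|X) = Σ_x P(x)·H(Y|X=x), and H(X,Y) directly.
H(X) = 0.9357 bits, H(Y|X) = 0.7845 bits, H(X,Y) = 1.7202 bits

Marginal of X (row sums):
  P(X=0) = 1/9 + 13/54 = 19/54
  P(X=1) = 14/27 + 7/54 = 35/54
H(X) = -[(19/54)·log₂(19/54) + (35/54)·log₂(35/54)]
  = 0.5302 + 0.4055 = 0.9357 bits

H(Y|X) = Σ_x P(x)·H(Y|X=x):
  X=0: P(X=0) = 19/54, P(Y|X=0) = (6/19, 13/19) → H(Y|X=0) = 0.8997
  X=1: P(X=1) = 35/54, P(Y|X=1) = (4/5, 1/5) → H(Y|X=1) = 0.7219
H(Y|X) = (19/54)·0.8997 + (35/54)·0.7219 = 0.7845 bits

H(X,Y) = -Σ_{x,y} P(x,y) log₂ P(x,y). Per-cell terms -P(x,y)·log₂P(x,y):
  X=0: 0.3522, 0.4946
  X=1: 0.4913, 0.3821
Sum of the 4 terms: H(X,Y) = 1.7202 bits

Chain rule check:
  H(X) + H(Y|X) = 0.9357 + 0.7845 = 1.7202 bits
  H(X,Y) = 1.7202 bits
✓ Chain rule verified.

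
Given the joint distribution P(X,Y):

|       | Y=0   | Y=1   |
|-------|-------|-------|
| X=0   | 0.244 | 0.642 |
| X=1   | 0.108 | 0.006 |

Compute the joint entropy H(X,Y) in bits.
1.2981 bits

H(X,Y) = -Σ_{x,y} P(x,y) log₂ P(x,y). Per-cell terms -P(x,y)·log₂P(x,y):
  X=0: 0.49655, 0.41047
  X=1: 0.34678, 0.04428
Sum of the 4 terms: H(X,Y) = 1.2981 bits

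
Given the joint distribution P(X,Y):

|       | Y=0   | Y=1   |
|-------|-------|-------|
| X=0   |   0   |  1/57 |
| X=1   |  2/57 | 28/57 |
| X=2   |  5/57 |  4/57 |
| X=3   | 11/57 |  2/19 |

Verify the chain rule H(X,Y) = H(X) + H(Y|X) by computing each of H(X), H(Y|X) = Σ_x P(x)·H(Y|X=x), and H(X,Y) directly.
H(X) = 1.5307 bits, H(Y|X) = 0.6218 bits, H(X,Y) = 2.1526 bits

Marginal of X (row sums):
  P(X=0) = 0 + 1/57 = 1/57
  P(X=1) = 2/57 + 28/57 = 10/19
  P(X=2) = 5/57 + 4/57 = 3/19
  P(X=3) = 11/57 + 2/19 = 17/57
H(X) = -[(1/57)·log₂(1/57) + (10/19)·log₂(10/19) + (3/19)·log₂(3/19) + (17/57)·log₂(17/57)]
  = 0.10233 + 0.48737 + 0.42047 + 0.52057 = 1.5307 bits

H(Y|X) = Σ_x P(x)·H(Y|X=x):
  X=0: P(X=0) = 1/57, P(Y|X=0) = (0, 1) → H(Y|X=0) = 0.00000
  X=1: P(X=1) = 10/19, P(Y|X=1) = (1/15, 14/15) → H(Y|X=1) = 0.35336
  X=2: P(X=2) = 3/19, P(Y|X=2) = (5/9, 4/9) → H(Y|X=2) = 0.99108
  X=3: P(X=3) = 17/57, P(Y|X=3) = (11/17, 6/17) → H(Y|X=3) = 0.93667
H(Y|X) = (1/57)·0.00000 + (10/19)·0.35336 + (3/19)·0.99108 + (17/57)·0.93667 = 0.6218 bits

H(X,Y) = -Σ_{x,y} P(x,y) log₂ P(x,y). Per-cell terms -P(x,y)·log₂P(x,y):
  X=0: 0.00000, 0.10233
  X=1: 0.16958, 0.50377
  X=2: 0.30798, 0.26897
  X=3: 0.45804, 0.34189
  (cells with P = 0 contribute 0)
Sum of the 8 terms: H(X,Y) = 2.1526 bits

Chain rule check:
  H(X) + H(Y|X) = 1.5307 + 0.6218 = 2.1525 bits
  H(X,Y) = 2.1526 bits
✓ Chain rule verified (Δ = 0.0001 is 4-dp rounding noise: each of the three values was rounded independently).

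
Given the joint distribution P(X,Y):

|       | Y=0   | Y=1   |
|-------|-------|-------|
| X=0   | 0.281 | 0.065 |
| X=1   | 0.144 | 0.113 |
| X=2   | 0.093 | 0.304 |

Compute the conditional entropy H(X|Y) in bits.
1.3708 bits

H(X|Y) = H(X,Y) - H(Y)

H(X,Y) = -Σ_{x,y} P(x,y) log₂ P(x,y). Per-cell terms -P(x,y)·log₂P(x,y):
  X=0: 0.5146, 0.2563
  X=1: 0.4026, 0.3555
  X=2: 0.3187, 0.5222
Sum of the 6 terms: H(X,Y) = 2.3699 bits

Marginal of Y (column sums):
  P(Y=0) = 0.281 + 0.144 + 0.093 = 0.518
  P(Y=1) = 0.065 + 0.113 + 0.304 = 0.482
H(Y) = -[0.518·log₂(0.518) + 0.482·log₂(0.482)]
  = 0.4916 + 0.5075 = 0.9991 bits

H(X|Y) = H(X,Y) - H(Y) = 2.3699 - 0.9991 = 1.3708 bits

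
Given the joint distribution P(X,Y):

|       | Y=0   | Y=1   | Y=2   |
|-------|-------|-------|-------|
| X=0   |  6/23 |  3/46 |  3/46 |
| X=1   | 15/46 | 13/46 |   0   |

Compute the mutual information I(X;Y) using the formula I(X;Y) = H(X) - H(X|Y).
0.1418 bits

I(X;Y) = H(X) - H(X|Y)

Marginal of X (row sums):
  P(X=0) = 6/23 + 3/46 + 3/46 = 9/23
  P(X=1) = 15/46 + 13/46 + 0 = 14/23
H(X) = -[(9/23)·log₂(9/23) + (14/23)·log₂(14/23)]
  = 0.529684 + 0.435952 = 0.96564 bits

Marginal of Y (column sums):
  P(Y=0) = 6/23 + 15/46 = 27/46
  P(Y=1) = 3/46 + 13/46 = 8/23
  P(Y=2) = 3/46 + 0 = 3/46
H(X|Y) = Σ_y P(y)·H(X|Y=y):
  Y=0: P(Y=0) = 27/46, P(X|Y=0) = (4/9, 5/9) → H(X|Y=0) = 0.991076
  Y=1: P(Y=1) = 8/23, P(X|Y=1) = (3/16, 13/16) → H(X|Y=1) = 0.696212
  Y=2: P(Y=2) = 3/46, P(X|Y=2) = (1, 0) → H(X|Y=2) = 0.000000
H(X|Y) = (27/46)·0.991076 + (8/23)·0.696212 + (3/46)·0.000000 = 0.82388 bits

I(X;Y) = H(X) - H(X|Y) = 0.96564 - 0.82388 = 0.1418 bits

Cross-check via I(X;Y) = H(X) + H(Y) - H(X,Y): computing H(Y) from the column sums and H(X,Y) from the 6 cells in the same way gives H(Y) = 1.23798 bits and H(X,Y) = 2.06186 bits, so
I(X;Y) = 0.96564 + 1.23798 - 2.06186 = 0.1418 bits ✓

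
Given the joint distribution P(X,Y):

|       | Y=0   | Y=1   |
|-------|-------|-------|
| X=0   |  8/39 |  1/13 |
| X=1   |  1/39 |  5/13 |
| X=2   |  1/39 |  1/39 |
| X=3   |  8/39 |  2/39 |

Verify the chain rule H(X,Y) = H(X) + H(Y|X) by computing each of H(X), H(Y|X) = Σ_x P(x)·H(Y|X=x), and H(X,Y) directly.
H(X) = 1.7656 bits, H(Y|X) = 0.6132 bits, H(X,Y) = 2.3788 bits

Marginal of X (row sums):
  P(X=0) = 8/39 + 1/13 = 11/39
  P(X=1) = 1/39 + 5/13 = 16/39
  P(X=2) = 1/39 + 1/39 = 2/39
  P(X=3) = 8/39 + 2/39 = 10/39
H(X) = -[(11/39)·log₂(11/39) + (16/39)·log₂(16/39) + (2/39)·log₂(2/39) + (10/39)·log₂(10/39)]
  = 0.51502 + 0.52734 + 0.21976 + 0.50345 = 1.7656 bits

H(Y|X) = Σ_x P(x)·H(Y|X=x):
  X=0: P(X=0) = 11/39, P(Y|X=0) = (8/11, 3/11) → H(Y|X=0) = 0.84535
  X=1: P(X=1) = 16/39, P(Y|X=1) = (1/16, 15/16) → H(Y|X=1) = 0.33729
  X=2: P(X=2) = 2/39, P(Y|X=2) = (1/2, 1/2) → H(Y|X=2) = 1.00000
  X=3: P(X=3) = 10/39, P(Y|X=3) = (4/5, 1/5) → H(Y|X=3) = 0.72193
H(Y|X) = (11/39)·0.84535 + (16/39)·0.33729 + (2/39)·1.00000 + (10/39)·0.72193 = 0.6132 bits

H(X,Y) = -Σ_{x,y} P(x,y) log₂ P(x,y). Per-cell terms -P(x,y)·log₂P(x,y):
  X=0: 0.46880, 0.28465
  X=1: 0.13552, 0.53020
  X=2: 0.13552, 0.13552
  X=3: 0.46880, 0.21976
Sum of the 8 terms: H(X,Y) = 2.3788 bits

Chain rule check:
  H(X) + H(Y|X) = 1.7656 + 0.6132 = 2.3788 bits
  H(X,Y) = 2.3788 bits
✓ Chain rule verified.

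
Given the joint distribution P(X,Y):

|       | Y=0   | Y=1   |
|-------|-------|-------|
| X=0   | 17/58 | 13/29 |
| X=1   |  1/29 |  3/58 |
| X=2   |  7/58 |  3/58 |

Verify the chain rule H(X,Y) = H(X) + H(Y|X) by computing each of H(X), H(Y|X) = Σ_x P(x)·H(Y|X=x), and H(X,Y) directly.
H(X) = 1.0621 bits, H(Y|X) = 0.9534 bits, H(X,Y) = 2.0156 bits

Marginal of X (row sums):
  P(X=0) = 17/58 + 13/29 = 43/58
  P(X=1) = 1/29 + 3/58 = 5/58
  P(X=2) = 7/58 + 3/58 = 5/29
H(X) = -[(43/58)·log₂(43/58) + (5/58)·log₂(5/58) + (5/29)·log₂(5/29)]
  = 0.320065 + 0.304832 + 0.437251 = 1.0621 bits

H(Y|X) = Σ_x P(x)·H(Y|X=x):
  X=0: P(X=0) = 43/58, P(Y|X=0) = (17/43, 26/43) → H(Y|X=0) = 0.968165
  X=1: P(X=1) = 5/58, P(Y|X=1) = (2/5, 3/5) → H(Y|X=1) = 0.970951
  X=2: P(X=2) = 5/29, P(Y|X=2) = (7/10, 3/10) → H(Y|X=2) = 0.881291
H(Y|X) = (43/58)·0.968165 + (5/58)·0.970951 + (5/29)·0.881291 = 0.9534 bits

H(X,Y) = -Σ_{x,y} P(x,y) log₂ P(x,y). Per-cell terms -P(x,y)·log₂P(x,y):
  X=0: 0.518945, 0.518898
  X=1: 0.167517, 0.221018
  X=2: 0.368179, 0.221018
Sum of the 6 terms: H(X,Y) = 2.0156 bits

Chain rule check:
  H(X) + H(Y|X) = 1.0621 + 0.9534 = 2.0155 bits
  H(X,Y) = 2.0156 bits
✓ Chain rule verified (Δ = 0.0001 is 4-dp rounding noise: each of the three values was rounded independently).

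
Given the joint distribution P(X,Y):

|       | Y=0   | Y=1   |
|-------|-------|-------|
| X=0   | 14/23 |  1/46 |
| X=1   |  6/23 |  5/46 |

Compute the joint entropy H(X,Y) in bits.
1.4098 bits

H(X,Y) = -Σ_{x,y} P(x,y) log₂ P(x,y). Per-cell terms -P(x,y)·log₂P(x,y):
  X=0: 0.4360, 0.1201
  X=1: 0.5057, 0.3480
Sum of the 4 terms: H(X,Y) = 1.4098 bits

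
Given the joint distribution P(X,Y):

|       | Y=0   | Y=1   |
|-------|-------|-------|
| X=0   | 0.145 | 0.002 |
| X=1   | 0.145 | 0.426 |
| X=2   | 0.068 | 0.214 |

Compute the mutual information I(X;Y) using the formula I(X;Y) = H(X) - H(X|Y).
0.2342 bits

I(X;Y) = H(X) - H(X|Y)

Marginal of X (row sums):
  P(X=0) = 0.145 + 0.002 = 0.147
  P(X=1) = 0.145 + 0.426 = 0.571
  P(X=2) = 0.068 + 0.214 = 0.282
H(X) = -[0.147·log₂(0.147) + 0.571·log₂(0.571) + 0.282·log₂(0.282)]
  = 0.4066 + 0.4616 + 0.5150 = 1.3832 bits

Marginal of Y (column sums):
  P(Y=0) = 0.145 + 0.145 + 0.068 = 0.358
  P(Y=1) = 0.002 + 0.426 + 0.214 = 0.642
H(X|Y) = Σ_y P(y)·H(X|Y=y):
  Y=0: P(Y=0) = 0.358, P(X|Y=0) = (145/358, 145/358, 34/179) → H(X|Y=0) = 1.5114
  Y=1: P(Y=1) = 0.642, P(X|Y=1) = (1/321, 71/107, 1/3) → H(X|Y=1) = 0.9469
H(X|Y) = 0.358·1.5114 + 0.642·0.9469 = 1.1490 bits

I(X;Y) = H(X) - H(X|Y) = 1.3832 - 1.1490 = 0.2342 bits

Cross-check via I(X;Y) = H(X) + H(Y) - H(X,Y): computing H(Y) from the column sums and H(X,Y) from the 6 cells in the same way gives H(Y) = 0.9410 bits and H(X,Y) = 2.0900 bits, so
I(X;Y) = 1.3832 + 0.9410 - 2.0900 = 0.2342 bits ✓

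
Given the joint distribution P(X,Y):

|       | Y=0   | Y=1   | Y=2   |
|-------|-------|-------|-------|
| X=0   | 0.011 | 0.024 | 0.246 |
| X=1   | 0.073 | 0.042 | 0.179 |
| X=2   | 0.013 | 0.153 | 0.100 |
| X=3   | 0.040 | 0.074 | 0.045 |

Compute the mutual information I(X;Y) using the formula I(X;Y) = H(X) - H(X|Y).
0.2344 bits

I(X;Y) = H(X) - H(X|Y)

Marginal of X (row sums):
  P(X=0) = 0.011 + 0.024 + 0.246 = 0.281
  P(X=1) = 0.073 + 0.042 + 0.179 = 0.294
  P(X=2) = 0.013 + 0.153 + 0.100 = 0.266
  P(X=3) = 0.040 + 0.074 + 0.045 = 0.159
H(X) = -[0.281·log₂(0.281) + 0.294·log₂(0.294) + 0.266·log₂(0.266) + 0.159·log₂(0.159)]
  = 0.51461 + 0.51924 + 0.50819 + 0.42181 = 1.96385 bits

Marginal of Y (column sums):
  P(Y=0) = 0.011 + 0.073 + 0.013 + 0.040 = 0.137
  P(Y=1) = 0.024 + 0.042 + 0.153 + 0.074 = 0.293
  P(Y=2) = 0.246 + 0.179 + 0.100 + 0.045 = 0.570
H(X|Y) = Σ_y P(y)·H(X|Y=y):
  Y=0: P(Y=0) = 0.137, P(X|Y=0) = (11/137, 73/137, 13/137, 40/137) → H(X|Y=0) = 1.61706
  Y=1: P(Y=1) = 0.293, P(X|Y=1) = (24/293, 42/293, 153/293, 74/293) → H(X|Y=1) = 1.68828
  Y=2: P(Y=2) = 0.570, P(X|Y=2) = (41/95, 179/570, 10/57, 3/38) → H(X|Y=2) = 1.77766
H(X|Y) = 0.137·1.61706 + 0.293·1.68828 + 0.570·1.77766 = 1.72947 bits

I(X;Y) = H(X) - H(X|Y) = 1.96385 - 1.72947 = 0.2344 bits

Cross-check via I(X;Y) = H(X) + H(Y) - H(X,Y): computing H(Y) from the column sums and H(X,Y) from the 12 cells in the same way gives H(Y) = 1.37404 bits and H(X,Y) = 3.10351 bits, so
I(X;Y) = 1.96385 + 1.37404 - 3.10351 = 0.2344 bits ✓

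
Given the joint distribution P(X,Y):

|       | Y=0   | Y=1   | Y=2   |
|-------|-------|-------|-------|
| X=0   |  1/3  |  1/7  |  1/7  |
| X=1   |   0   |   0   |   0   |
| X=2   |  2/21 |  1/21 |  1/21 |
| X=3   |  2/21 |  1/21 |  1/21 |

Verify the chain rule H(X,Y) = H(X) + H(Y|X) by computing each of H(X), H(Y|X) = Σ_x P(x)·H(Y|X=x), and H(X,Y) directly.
H(X) = 1.3397 bits, H(Y|X) = 1.4735 bits, H(X,Y) = 2.8132 bits

Marginal of X (row sums):
  P(X=0) = 1/3 + 1/7 + 1/7 = 13/21
  P(X=1) = 0 + 0 + 0 = 0
  P(X=2) = 2/21 + 1/21 + 1/21 = 4/21
  P(X=3) = 2/21 + 1/21 + 1/21 = 4/21
H(X) = -[(13/21)·log₂(13/21) + (4/21)·log₂(4/21) + (4/21)·log₂(4/21)]   (outcomes with P = 0 contribute 0)
  = 0.42831 + 0.45568 + 0.45568 = 1.3397 bits

H(Y|X) = Σ_x P(x)·H(Y|X=x):
  X=0: P(X=0) = 13/21, P(Y|X=0) = (7/13, 3/13, 3/13) → H(Y|X=0) = 1.45727
  X=1: P(X=1) = 0 → contributes 0
  X=2: P(X=2) = 4/21, P(Y|X=2) = (1/2, 1/4, 1/4) → H(Y|X=2) = 1.50000
  X=3: P(X=3) = 4/21, P(Y|X=3) = (1/2, 1/4, 1/4) → H(Y|X=3) = 1.50000
H(Y|X) = (13/21)·1.45727 + (4/21)·1.50000 + (4/21)·1.50000 = 1.4735 bits

H(X,Y) = -Σ_{x,y} P(x,y) log₂ P(x,y). Per-cell terms -P(x,y)·log₂P(x,y):
  X=0: 0.52832, 0.40105, 0.40105
  X=1: 0.00000, 0.00000, 0.00000
  X=2: 0.32308, 0.20916, 0.20916
  X=3: 0.32308, 0.20916, 0.20916
  (cells with P = 0 contribute 0)
Sum of the 12 terms: H(X,Y) = 2.8132 bits

Chain rule check:
  H(X) + H(Y|X) = 1.3397 + 1.4735 = 2.8132 bits
  H(X,Y) = 2.8132 bits
✓ Chain rule verified.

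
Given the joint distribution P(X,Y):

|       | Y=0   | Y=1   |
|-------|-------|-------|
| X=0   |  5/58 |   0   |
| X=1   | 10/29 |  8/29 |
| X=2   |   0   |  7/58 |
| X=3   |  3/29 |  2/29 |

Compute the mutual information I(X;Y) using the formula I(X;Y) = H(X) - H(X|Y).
0.2140 bits

I(X;Y) = H(X) - H(X|Y)

Marginal of X (row sums):
  P(X=0) = 5/58 + 0 = 5/58
  P(X=1) = 10/29 + 8/29 = 18/29
  P(X=2) = 0 + 7/58 = 7/58
  P(X=3) = 3/29 + 2/29 = 5/29
H(X) = -[(5/58)·log₂(5/58) + (18/29)·log₂(18/29) + (7/58)·log₂(7/58) + (5/29)·log₂(5/29)]
  = 0.30483 + 0.42707 + 0.36818 + 0.43725 = 1.5373 bits

Marginal of Y (column sums):
  P(Y=0) = 5/58 + 10/29 + 0 + 3/29 = 31/58
  P(Y=1) = 0 + 8/29 + 7/58 + 2/29 = 27/58
H(X|Y) = Σ_y P(y)·H(X|Y=y):
  Y=0: P(Y=0) = 31/58, P(X|Y=0) = (5/31, 20/31, 0, 6/31) → H(X|Y=0) = 1.29104
  Y=1: P(Y=1) = 27/58, P(X|Y=1) = (0, 16/27, 7/27, 4/27) → H(X|Y=1) = 1.36039
H(X|Y) = (31/58)·1.29104 + (27/58)·1.36039 = 1.3233 bits

I(X;Y) = H(X) - H(X|Y) = 1.5373 - 1.3233 = 0.2140 bits

Cross-check via I(X;Y) = H(X) + H(Y) - H(X,Y): computing H(Y) from the column sums and H(X,Y) from the 8 cells in the same way gives H(Y) = 0.9966 bits and H(X,Y) = 2.3199 bits, so
I(X;Y) = 1.5373 + 0.9966 - 2.3199 = 0.2140 bits ✓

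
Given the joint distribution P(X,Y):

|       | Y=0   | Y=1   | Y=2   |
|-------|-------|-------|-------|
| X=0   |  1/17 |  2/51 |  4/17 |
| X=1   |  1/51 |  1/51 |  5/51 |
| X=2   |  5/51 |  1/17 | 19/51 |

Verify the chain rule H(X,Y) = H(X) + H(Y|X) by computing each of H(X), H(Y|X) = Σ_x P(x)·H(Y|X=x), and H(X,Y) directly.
H(X) = 1.4073 bits, H(Y|X) = 1.1581 bits, H(X,Y) = 2.5654 bits

Marginal of X (row sums):
  P(X=0) = 1/17 + 2/51 + 4/17 = 1/3
  P(X=1) = 1/51 + 1/51 + 5/51 = 7/51
  P(X=2) = 5/51 + 1/17 + 19/51 = 9/17
H(X) = -[(1/3)·log₂(1/3) + (7/51)·log₂(7/51) + (9/17)·log₂(9/17)]
  = 0.52832 + 0.39324 + 0.48576 = 1.4073 bits

H(Y|X) = Σ_x P(x)·H(Y|X=x):
  X=0: P(X=0) = 1/3, P(Y|X=0) = (3/17, 2/17, 12/17) → H(Y|X=0) = 1.15955
  X=1: P(X=1) = 7/51, P(Y|X=1) = (1/7, 1/7, 5/7) → H(Y|X=1) = 1.14883
  X=2: P(X=2) = 9/17, P(Y|X=2) = (5/27, 1/9, 19/27) → H(Y|X=2) = 1.15951
H(Y|X) = (1/3)·1.15955 + (7/51)·1.14883 + (9/17)·1.15951 = 1.1581 bits

H(X,Y) = -Σ_{x,y} P(x,y) log₂ P(x,y). Per-cell terms -P(x,y)·log₂P(x,y):
  X=0: 0.24044, 0.18323, 0.49117
  X=1: 0.11122, 0.11122, 0.32848
  X=2: 0.32848, 0.24044, 0.53070
Sum of the 9 terms: H(X,Y) = 2.5654 bits

Chain rule check:
  H(X) + H(Y|X) = 1.4073 + 1.1581 = 2.5654 bits
  H(X,Y) = 2.5654 bits
✓ Chain rule verified.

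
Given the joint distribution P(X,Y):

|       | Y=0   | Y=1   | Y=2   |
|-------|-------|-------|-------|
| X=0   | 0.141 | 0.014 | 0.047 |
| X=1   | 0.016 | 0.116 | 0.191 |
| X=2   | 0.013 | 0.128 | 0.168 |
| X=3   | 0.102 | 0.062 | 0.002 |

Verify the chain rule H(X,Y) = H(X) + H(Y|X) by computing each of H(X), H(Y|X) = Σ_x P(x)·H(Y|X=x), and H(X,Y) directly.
H(X) = 1.9464 bits, H(Y|X) = 1.1538 bits, H(X,Y) = 3.1002 bits

Marginal of X (row sums):
  P(X=0) = 0.141 + 0.014 + 0.047 = 0.202
  P(X=1) = 0.016 + 0.116 + 0.191 = 0.323
  P(X=2) = 0.013 + 0.128 + 0.168 = 0.309
  P(X=3) = 0.102 + 0.062 + 0.002 = 0.166
H(X) = -[0.202·log₂(0.202) + 0.323·log₂(0.323) + 0.309·log₂(0.309) + 0.166·log₂(0.166)]
  = 0.46613 + 0.52662 + 0.52355 + 0.43006 = 1.9464 bits

H(Y|X) = Σ_x P(x)·H(Y|X=x):
  X=0: P(X=0) = 0.202, P(Y|X=0) = (141/202, 7/101, 47/202) → H(Y|X=0) = 1.11838
  X=1: P(X=1) = 0.323, P(Y|X=1) = (16/323, 116/323, 191/323) → H(Y|X=1) = 1.19355
  X=2: P(X=2) = 0.309, P(Y|X=2) = (13/309, 128/309, 56/103) → H(Y|X=2) = 1.19698
  X=3: P(X=3) = 0.166, P(Y|X=3) = (51/83, 31/83, 1/83) → H(Y|X=3) = 1.03921
H(Y|X) = 0.202·1.11838 + 0.323·1.19355 + 0.309·1.19698 + 0.166·1.03921 = 1.1538 bits

H(X,Y) = -Σ_{x,y} P(x,y) log₂ P(x,y). Per-cell terms -P(x,y)·log₂P(x,y):
  X=0: 0.39850, 0.08622, 0.20733
  X=1: 0.09545, 0.36051, 0.45618
  X=2: 0.08145, 0.37962, 0.43234
  X=3: 0.33592, 0.24872, 0.01793
Sum of the 12 terms: H(X,Y) = 3.1002 bits

Chain rule check:
  H(X) + H(Y|X) = 1.9464 + 1.1538 = 3.1002 bits
  H(X,Y) = 3.1002 bits
✓ Chain rule verified.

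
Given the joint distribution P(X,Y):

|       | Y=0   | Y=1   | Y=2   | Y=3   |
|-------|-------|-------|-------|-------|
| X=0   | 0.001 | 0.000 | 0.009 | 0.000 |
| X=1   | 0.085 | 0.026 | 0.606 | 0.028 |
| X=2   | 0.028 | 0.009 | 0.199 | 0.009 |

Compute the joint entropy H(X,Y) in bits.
1.8229 bits

H(X,Y) = -Σ_{x,y} P(x,y) log₂ P(x,y). Per-cell terms -P(x,y)·log₂P(x,y):
  X=0: 0.00997, 0.00000, 0.06116, 0.00000
  X=1: 0.30229, 0.13690, 0.43790, 0.14444
  X=2: 0.14444, 0.06116, 0.46350, 0.06116
  (cells with P = 0 contribute 0)
Sum of the 12 terms: H(X,Y) = 1.8229 bits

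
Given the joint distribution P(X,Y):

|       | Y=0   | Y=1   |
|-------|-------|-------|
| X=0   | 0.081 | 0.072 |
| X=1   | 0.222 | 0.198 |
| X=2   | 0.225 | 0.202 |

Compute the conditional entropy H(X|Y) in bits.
1.4643 bits

H(X|Y) = H(X,Y) - H(Y)

H(X,Y) = -Σ_{x,y} P(x,y) log₂ P(x,y). Per-cell terms -P(x,y)·log₂P(x,y):
  X=0: 0.29370, 0.27330
  X=1: 0.48204, 0.46261
  X=2: 0.48420, 0.46613
Sum of the 6 terms: H(X,Y) = 2.4620 bits

Marginal of Y (column sums):
  P(Y=0) = 0.081 + 0.222 + 0.225 = 0.528
  P(Y=1) = 0.072 + 0.198 + 0.202 = 0.472
H(Y) = -[0.528·log₂(0.528) + 0.472·log₂(0.472)]
  = 0.48649 + 0.51124 = 0.9977 bits

H(X|Y) = H(X,Y) - H(Y) = 2.4620 - 0.9977 = 1.4643 bits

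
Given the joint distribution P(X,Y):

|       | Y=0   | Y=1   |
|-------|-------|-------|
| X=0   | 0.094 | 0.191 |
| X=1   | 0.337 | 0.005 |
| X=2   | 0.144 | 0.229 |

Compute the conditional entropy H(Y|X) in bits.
0.6572 bits

H(Y|X) = H(X,Y) - H(X)

H(X,Y) = -Σ_{x,y} P(x,y) log₂ P(x,y). Per-cell terms -P(x,y)·log₂P(x,y):
  X=0: 0.3206524, 0.4561759
  X=1: 0.5288135, 0.0382193
  X=2: 0.4026037, 0.4869869
Sum of the 6 terms: H(X,Y) = 2.233452 bits

Marginal of X (row sums):
  P(X=0) = 0.094 + 0.191 = 0.285
  P(X=1) = 0.337 + 0.005 = 0.342
  P(X=2) = 0.144 + 0.229 = 0.373
H(X) = -[0.285·log₂(0.285) + 0.342·log₂(0.342) + 0.373·log₂(0.373)]
  = 0.5161254 + 0.5293927 + 0.5306867 = 1.576205 bits

H(Y|X) = H(X,Y) - H(X) = 2.233452 - 1.576205 = 0.6572 bits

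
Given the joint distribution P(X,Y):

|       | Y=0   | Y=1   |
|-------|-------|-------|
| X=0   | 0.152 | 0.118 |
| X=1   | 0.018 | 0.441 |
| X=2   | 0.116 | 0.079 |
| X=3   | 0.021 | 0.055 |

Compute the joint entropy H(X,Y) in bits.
2.3991 bits

H(X,Y) = -Σ_{x,y} P(x,y) log₂ P(x,y). Per-cell terms -P(x,y)·log₂P(x,y):
  X=0: 0.41311, 0.36381
  X=1: 0.10433, 0.52089
  X=2: 0.36051, 0.28930
  X=3: 0.11704, 0.23014
Sum of the 8 terms: H(X,Y) = 2.3991 bits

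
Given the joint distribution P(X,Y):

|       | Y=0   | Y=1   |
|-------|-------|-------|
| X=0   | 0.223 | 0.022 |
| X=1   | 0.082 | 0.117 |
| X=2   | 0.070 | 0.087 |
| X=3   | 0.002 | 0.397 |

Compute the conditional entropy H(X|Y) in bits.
1.4281 bits

H(X|Y) = H(X,Y) - H(Y)

H(X,Y) = -Σ_{x,y} P(x,y) log₂ P(x,y). Per-cell terms -P(x,y)·log₂P(x,y):
  X=0: 0.482769, 0.121140
  X=1: 0.295875, 0.362164
  X=2: 0.268555, 0.306487
  X=3: 0.017932, 0.529117
Sum of the 8 terms: H(X,Y) = 2.38404 bits

Marginal of Y (column sums):
  P(Y=0) = 0.223 + 0.082 + 0.070 + 0.002 = 0.377
  P(Y=1) = 0.022 + 0.117 + 0.087 + 0.397 = 0.623
H(Y) = -[0.377·log₂(0.377) + 0.623·log₂(0.623)]
  = 0.530576 + 0.425320 = 0.95590 bits

H(X|Y) = H(X,Y) - H(Y) = 2.38404 - 0.95590 = 1.4281 bits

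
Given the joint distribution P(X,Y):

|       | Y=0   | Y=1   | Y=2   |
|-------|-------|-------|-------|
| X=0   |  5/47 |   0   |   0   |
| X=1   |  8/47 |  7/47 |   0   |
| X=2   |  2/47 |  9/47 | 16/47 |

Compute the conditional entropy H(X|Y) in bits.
0.7833 bits

H(X|Y) = H(X,Y) - H(Y)

H(X,Y) = -Σ_{x,y} P(x,y) log₂ P(x,y). Per-cell terms -P(x,y)·log₂P(x,y):
  X=0: 0.34390008, 0.00000000, 0.00000000
  X=1: 0.43482363, 0.40916250, 0.00000000
  X=2: 0.19381229, 0.45663776, 0.52922174
  (cells with P = 0 contribute 0)
Sum of the 9 terms: H(X,Y) = 2.3675580 bits

Marginal of Y (column sums):
  P(Y=0) = 5/47 + 8/47 + 2/47 = 15/47
  P(Y=1) = 0 + 7/47 + 9/47 = 16/47
  P(Y=2) = 0 + 0 + 16/47 = 16/47
H(Y) = -[(15/47)·log₂(15/47) + (16/47)·log₂(16/47) + (16/47)·log₂(16/47)]
  = 0.52586115 + 0.52922174 + 0.52922174 = 1.5843046 bits

H(X|Y) = H(X,Y) - H(Y) = 2.3675580 - 1.5843046 = 0.7833 bits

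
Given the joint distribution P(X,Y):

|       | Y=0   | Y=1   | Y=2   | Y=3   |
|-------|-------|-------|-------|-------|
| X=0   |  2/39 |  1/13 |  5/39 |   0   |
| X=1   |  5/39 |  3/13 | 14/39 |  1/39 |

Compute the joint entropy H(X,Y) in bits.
2.4186 bits

H(X,Y) = -Σ_{x,y} P(x,y) log₂ P(x,y). Per-cell terms -P(x,y)·log₂P(x,y):
  X=0: 0.21976, 0.28465, 0.37993, 0.00000
  X=1: 0.37993, 0.48819, 0.53058, 0.13552
  (cells with P = 0 contribute 0)
Sum of the 8 terms: H(X,Y) = 2.4186 bits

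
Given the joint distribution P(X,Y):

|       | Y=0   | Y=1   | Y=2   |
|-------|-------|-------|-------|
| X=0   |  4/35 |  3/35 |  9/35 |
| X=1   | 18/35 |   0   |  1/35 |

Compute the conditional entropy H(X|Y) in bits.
0.5640 bits

H(X|Y) = H(X,Y) - H(Y)

H(X,Y) = -Σ_{x,y} P(x,y) log₂ P(x,y). Per-cell terms -P(x,y)·log₂P(x,y):
  X=0: 0.3576, 0.3038, 0.5038
  X=1: 0.4934, 0.0000, 0.1466
  (cells with P = 0 contribute 0)
Sum of the 6 terms: H(X,Y) = 1.8052 bits

Marginal of Y (column sums):
  P(Y=0) = 4/35 + 18/35 = 22/35
  P(Y=1) = 3/35 + 0 = 3/35
  P(Y=2) = 9/35 + 1/35 = 2/7
H(Y) = -[(22/35)·log₂(22/35) + (3/35)·log₂(3/35) + (2/7)·log₂(2/7)]
  = 0.4210 + 0.3038 + 0.5164 = 1.2412 bits

H(X|Y) = H(X,Y) - H(Y) = 1.8052 - 1.2412 = 0.5640 bits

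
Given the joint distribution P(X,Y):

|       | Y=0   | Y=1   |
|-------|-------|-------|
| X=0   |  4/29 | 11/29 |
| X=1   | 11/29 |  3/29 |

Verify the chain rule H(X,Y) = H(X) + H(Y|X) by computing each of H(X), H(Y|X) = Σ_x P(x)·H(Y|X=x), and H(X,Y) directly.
H(X) = 0.9991 bits, H(Y|X) = 0.7946 bits, H(X,Y) = 1.7938 bits

Marginal of X (row sums):
  P(X=0) = 4/29 + 11/29 = 15/29
  P(X=1) = 11/29 + 3/29 = 14/29
H(X) = -[(15/29)·log₂(15/29) + (14/29)·log₂(14/29)]
  = 0.4919 + 0.5072 = 0.9991 bits

H(Y|X) = Σ_x P(x)·H(Y|X=x):
  X=0: P(X=0) = 15/29, P(Y|X=0) = (4/15, 11/15) → H(Y|X=0) = 0.8366
  X=1: P(X=1) = 14/29, P(Y|X=1) = (11/14, 3/14) → H(Y|X=1) = 0.7496
H(Y|X) = (15/29)·0.8366 + (14/29)·0.7496 = 0.7946 bits

H(X,Y) = -Σ_{x,y} P(x,y) log₂ P(x,y). Per-cell terms -P(x,y)·log₂P(x,y):
  X=0: 0.3942, 0.5305
  X=1: 0.5305, 0.3386
Sum of the 4 terms: H(X,Y) = 1.7938 bits

Chain rule check:
  H(X) + H(Y|X) = 0.9991 + 0.7946 = 1.7937 bits
  H(X,Y) = 1.7938 bits
✓ Chain rule verified (Δ = 0.0001 is 4-dp rounding noise: each of the three values was rounded independently).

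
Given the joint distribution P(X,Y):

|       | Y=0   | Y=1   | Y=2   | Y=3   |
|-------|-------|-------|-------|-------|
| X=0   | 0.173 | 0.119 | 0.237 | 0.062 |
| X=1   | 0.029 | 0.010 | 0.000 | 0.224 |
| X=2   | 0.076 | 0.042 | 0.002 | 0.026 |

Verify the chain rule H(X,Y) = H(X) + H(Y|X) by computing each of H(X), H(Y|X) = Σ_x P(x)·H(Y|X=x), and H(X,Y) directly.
H(X) = 1.3605 bits, H(Y|X) = 1.5113 bits, H(X,Y) = 2.8718 bits

Marginal of X (row sums):
  P(X=0) = 0.173 + 0.119 + 0.237 + 0.062 = 0.591
  P(X=1) = 0.029 + 0.010 + 0.000 + 0.224 = 0.263
  P(X=2) = 0.076 + 0.042 + 0.002 + 0.026 = 0.146
H(X) = -[0.591·log₂(0.591) + 0.263·log₂(0.263) + 0.146·log₂(0.146)]
  = 0.448433 + 0.506766 + 0.405290 = 1.3605 bits

H(Y|X) = Σ_x P(x)·H(Y|X=x):
  X=0: P(X=0) = 0.591, P(Y|X=0) = (173/591, 119/591, 79/197, 62/591) → H(Y|X=0) = 1.854279
  X=1: P(X=1) = 0.263, P(Y|X=1) = (29/263, 10/263, 0, 224/263) → H(Y|X=1) = 0.727329
  X=2: P(X=2) = 0.146, P(Y|X=2) = (38/73, 21/73, 1/73, 13/73) → H(Y|X=2) = 1.535501
H(Y|X) = 0.591·1.854279 + 0.263·0.727329 + 0.146·1.535501 = 1.5113 bits

H(X,Y) = -Σ_{x,y} P(x,y) log₂ P(x,y). Per-cell terms -P(x,y)·log₂P(x,y):
  X=0: 0.437890, 0.365445, 0.492259, 0.248718
  X=1: 0.148126, 0.066439, 0.000000, 0.483488
  X=2: 0.282557, 0.192086, 0.017932, 0.136899
  (cells with P = 0 contribute 0)
Sum of the 12 terms: H(X,Y) = 2.8718 bits

Chain rule check:
  H(X) + H(Y|X) = 1.3605 + 1.5113 = 2.8718 bits
  H(X,Y) = 2.8718 bits
✓ Chain rule verified.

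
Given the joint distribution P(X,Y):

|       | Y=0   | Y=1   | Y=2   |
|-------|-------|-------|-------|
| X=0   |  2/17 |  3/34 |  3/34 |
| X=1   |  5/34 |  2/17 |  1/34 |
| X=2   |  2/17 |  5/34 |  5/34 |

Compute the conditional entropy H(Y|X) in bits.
1.5118 bits

H(Y|X) = H(X,Y) - H(X)

H(X,Y) = -Σ_{x,y} P(x,y) log₂ P(x,y). Per-cell terms -P(x,y)·log₂P(x,y):
  X=0: 0.3632309, 0.3090441, 0.3090441
  X=1: 0.4066963, 0.3632309, 0.1496313
  X=2: 0.3632309, 0.4066963, 0.4066963
Sum of the 9 terms: H(X,Y) = 3.077501 bits

Marginal of X (row sums):
  P(X=0) = 2/17 + 3/34 + 3/34 = 5/17
  P(X=1) = 5/34 + 2/17 + 1/34 = 5/17
  P(X=2) = 2/17 + 5/34 + 5/34 = 7/17
H(X) = -[(5/17)·log₂(5/17) + (5/17)·log₂(5/17) + (7/17)·log₂(7/17)]
  = 0.5192749 + 0.5192749 + 0.5271033 = 1.565653 bits

H(Y|X) = H(X,Y) - H(X) = 3.077501 - 1.565653 = 1.5118 bits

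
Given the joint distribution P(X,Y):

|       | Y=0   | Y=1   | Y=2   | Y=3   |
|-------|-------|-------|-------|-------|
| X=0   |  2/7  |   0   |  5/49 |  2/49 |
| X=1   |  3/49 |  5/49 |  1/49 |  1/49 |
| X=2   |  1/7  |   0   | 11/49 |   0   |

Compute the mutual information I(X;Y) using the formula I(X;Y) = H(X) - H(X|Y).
0.4020 bits

I(X;Y) = H(X) - H(X|Y)

Marginal of X (row sums):
  P(X=0) = 2/7 + 0 + 5/49 + 2/49 = 3/7
  P(X=1) = 3/49 + 5/49 + 1/49 + 1/49 = 10/49
  P(X=2) = 1/7 + 0 + 11/49 + 0 = 18/49
H(X) = -[(3/7)·log₂(3/7) + (10/49)·log₂(10/49) + (18/49)·log₂(18/49)]
  = 0.523882 + 0.467915 + 0.530737 = 1.522534 bits

Marginal of Y (column sums):
  P(Y=0) = 2/7 + 3/49 + 1/7 = 24/49
  P(Y=1) = 0 + 5/49 + 0 = 5/49
  P(Y=2) = 5/49 + 1/49 + 11/49 = 17/49
  P(Y=3) = 2/49 + 1/49 + 0 = 3/49
H(X|Y) = Σ_y P(y)·H(X|Y=y):
  Y=0: P(Y=0) = 24/49, P(X|Y=0) = (7/12, 1/8, 7/24) → H(X|Y=0) = 1.347073
  Y=1: P(Y=1) = 5/49, P(X|Y=1) = (0, 1, 0) → H(X|Y=1) = 0.000000
  Y=2: P(Y=2) = 17/49, P(X|Y=2) = (5/17, 1/17, 11/17) → H(X|Y=2) = 1.166087
  Y=3: P(Y=3) = 3/49, P(X|Y=3) = (2/3, 1/3, 0) → H(X|Y=3) = 0.918296
H(X|Y) = (24/49)·1.347073 + (5/49)·0.000000 + (17/49)·1.166087 + (3/49)·0.918296 = 1.120574 bits

I(X;Y) = H(X) - H(X|Y) = 1.522534 - 1.120574 = 0.4020 bits

Cross-check via I(X;Y) = H(X) + H(Y) - H(X,Y): computing H(Y) from the column sums and H(X,Y) from the 12 cells in the same way gives H(Y) = 1.616945 bits and H(X,Y) = 2.737519 bits, so
I(X;Y) = 1.522534 + 1.616945 - 2.737519 = 0.4020 bits ✓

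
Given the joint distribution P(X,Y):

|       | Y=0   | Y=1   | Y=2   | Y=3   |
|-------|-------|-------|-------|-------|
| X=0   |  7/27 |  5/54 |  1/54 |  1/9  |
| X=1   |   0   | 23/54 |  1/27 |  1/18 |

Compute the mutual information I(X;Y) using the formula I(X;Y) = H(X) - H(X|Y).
0.4439 bits

I(X;Y) = H(X) - H(X|Y)

Marginal of X (row sums):
  P(X=0) = 7/27 + 5/54 + 1/54 + 1/9 = 13/27
  P(X=1) = 0 + 23/54 + 1/27 + 1/18 = 14/27
H(X) = -[(13/27)·log₂(13/27) + (14/27)·log₂(14/27)]
  = 0.5077 + 0.4913 = 0.9990 bits

Marginal of Y (column sums):
  P(Y=0) = 7/27 + 0 = 7/27
  P(Y=1) = 5/54 + 23/54 = 14/27
  P(Y=2) = 1/54 + 1/27 = 1/18
  P(Y=3) = 1/9 + 1/18 = 1/6
H(X|Y) = Σ_y P(y)·H(X|Y=y):
  Y=0: P(Y=0) = 7/27, P(X|Y=0) = (1, 0) → H(X|Y=0) = 0.0000
  Y=1: P(Y=1) = 14/27, P(X|Y=1) = (5/28, 23/28) → H(X|Y=1) = 0.6769
  Y=2: P(Y=2) = 1/18, P(X|Y=2) = (1/3, 2/3) → H(X|Y=2) = 0.9183
  Y=3: P(Y=3) = 1/6, P(X|Y=3) = (2/3, 1/3) → H(X|Y=3) = 0.9183
H(X|Y) = (7/27)·0.0000 + (14/27)·0.6769 + (1/18)·0.9183 + (1/6)·0.9183 = 0.5551 bits

I(X;Y) = H(X) - H(X|Y) = 0.9990 - 0.5551 = 0.4439 bits

Cross-check via I(X;Y) = H(X) + H(Y) - H(X,Y): computing H(Y) from the column sums and H(X,Y) from the 8 cells in the same way gives H(Y) = 1.6587 bits and H(X,Y) = 2.2138 bits, so
I(X;Y) = 0.9990 + 1.6587 - 2.2138 = 0.4439 bits ✓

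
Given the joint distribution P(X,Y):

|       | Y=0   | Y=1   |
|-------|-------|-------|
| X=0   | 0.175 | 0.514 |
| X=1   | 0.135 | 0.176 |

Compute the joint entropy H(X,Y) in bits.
1.7647 bits

H(X,Y) = -Σ_{x,y} P(x,y) log₂ P(x,y). Per-cell terms -P(x,y)·log₂P(x,y):
  X=0: 0.4401, 0.4935
  X=1: 0.3900, 0.4411
Sum of the 4 terms: H(X,Y) = 1.7647 bits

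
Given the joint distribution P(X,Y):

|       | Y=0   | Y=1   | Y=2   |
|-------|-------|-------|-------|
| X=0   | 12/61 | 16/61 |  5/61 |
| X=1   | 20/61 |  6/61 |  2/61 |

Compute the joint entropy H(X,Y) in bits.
2.2819 bits

H(X,Y) = -Σ_{x,y} P(x,y) log₂ P(x,y). Per-cell terms -P(x,y)·log₂P(x,y):
  X=0: 0.46146, 0.50642, 0.29580
  X=1: 0.52748, 0.32909, 0.16166
Sum of the 6 terms: H(X,Y) = 2.2819 bits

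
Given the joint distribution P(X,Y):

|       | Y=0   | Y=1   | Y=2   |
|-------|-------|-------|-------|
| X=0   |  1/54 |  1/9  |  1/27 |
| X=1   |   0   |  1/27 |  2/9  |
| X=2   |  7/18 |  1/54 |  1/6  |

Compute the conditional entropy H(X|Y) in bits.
0.8774 bits

H(X|Y) = H(X,Y) - H(Y)

H(X,Y) = -Σ_{x,y} P(x,y) log₂ P(x,y). Per-cell terms -P(x,y)·log₂P(x,y):
  X=0: 0.1066, 0.3522, 0.1761
  X=1: 0.0000, 0.1761, 0.4822
  X=2: 0.5299, 0.1066, 0.4308
  (cells with P = 0 contribute 0)
Sum of the 9 terms: H(X,Y) = 2.3605 bits

Marginal of Y (column sums):
  P(Y=0) = 1/54 + 0 + 7/18 = 11/27
  P(Y=1) = 1/9 + 1/27 + 1/54 = 1/6
  P(Y=2) = 1/27 + 2/9 + 1/6 = 23/54
H(Y) = -[(11/27)·log₂(11/27) + (1/6)·log₂(1/6) + (23/54)·log₂(23/54)]
  = 0.5278 + 0.4308 + 0.5245 = 1.4831 bits

H(X|Y) = H(X,Y) - H(Y) = 2.3605 - 1.4831 = 0.8774 bits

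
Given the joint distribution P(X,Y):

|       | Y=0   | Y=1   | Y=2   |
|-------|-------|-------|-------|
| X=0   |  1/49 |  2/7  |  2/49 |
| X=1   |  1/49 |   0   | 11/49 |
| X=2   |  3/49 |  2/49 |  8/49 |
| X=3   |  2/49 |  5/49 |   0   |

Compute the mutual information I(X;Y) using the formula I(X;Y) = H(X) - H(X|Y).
0.5806 bits

I(X;Y) = H(X) - H(X|Y)

Marginal of X (row sums):
  P(X=0) = 1/49 + 2/7 + 2/49 = 17/49
  P(X=1) = 1/49 + 0 + 11/49 = 12/49
  P(X=2) = 3/49 + 2/49 + 8/49 = 13/49
  P(X=3) = 2/49 + 5/49 + 0 = 1/7
H(X) = -[(17/49)·log₂(17/49) + (12/49)·log₂(12/49) + (13/49)·log₂(13/49) + (1/7)·log₂(1/7)]
  = 0.52986 + 0.49708 + 0.50787 + 0.40105 = 1.9359 bits

Marginal of Y (column sums):
  P(Y=0) = 1/49 + 1/49 + 3/49 + 2/49 = 1/7
  P(Y=1) = 2/7 + 0 + 2/49 + 5/49 = 3/7
  P(Y=2) = 2/49 + 11/49 + 8/49 + 0 = 3/7
H(X|Y) = Σ_y P(y)·H(X|Y=y):
  Y=0: P(Y=0) = 1/7, P(X|Y=0) = (1/7, 1/7, 3/7, 2/7) → H(X|Y=0) = 1.84237
  Y=1: P(Y=1) = 3/7, P(X|Y=1) = (2/3, 0, 2/21, 5/21) → H(X|Y=1) = 1.20600
  Y=2: P(Y=2) = 3/7, P(X|Y=2) = (2/21, 11/21, 8/21, 0) → H(X|Y=2) = 1.34214
H(X|Y) = (1/7)·1.84237 + (3/7)·1.20600 + (3/7)·1.34214 = 1.3553 bits

I(X;Y) = H(X) - H(X|Y) = 1.9359 - 1.3553 = 0.5806 bits

Cross-check via I(X;Y) = H(X) + H(Y) - H(X,Y): computing H(Y) from the column sums and H(X,Y) from the 12 cells in the same way gives H(Y) = 1.4488 bits and H(X,Y) = 2.8041 bits, so
I(X;Y) = 1.9359 + 1.4488 - 2.8041 = 0.5806 bits ✓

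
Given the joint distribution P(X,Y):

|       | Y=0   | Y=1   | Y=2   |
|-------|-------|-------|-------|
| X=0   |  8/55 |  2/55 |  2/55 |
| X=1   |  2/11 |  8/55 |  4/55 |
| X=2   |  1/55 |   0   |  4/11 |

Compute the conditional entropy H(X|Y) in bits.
1.0270 bits

H(X|Y) = H(X,Y) - H(Y)

H(X,Y) = -Σ_{x,y} P(x,y) log₂ P(x,y). Per-cell terms -P(x,y)·log₂P(x,y):
  X=0: 0.40456, 0.17387, 0.17387
  X=1: 0.44717, 0.40456, 0.27501
  X=2: 0.10512, 0.00000, 0.53070
  (cells with P = 0 contribute 0)
Sum of the 9 terms: H(X,Y) = 2.5149 bits

Marginal of Y (column sums):
  P(Y=0) = 8/55 + 2/11 + 1/55 = 19/55
  P(Y=1) = 2/55 + 8/55 + 0 = 2/11
  P(Y=2) = 2/55 + 4/55 + 4/11 = 26/55
H(Y) = -[(19/55)·log₂(19/55) + (2/11)·log₂(2/11) + (26/55)·log₂(26/55)]
  = 0.52973 + 0.44717 + 0.51098 = 1.4879 bits

H(X|Y) = H(X,Y) - H(Y) = 2.5149 - 1.4879 = 1.0270 bits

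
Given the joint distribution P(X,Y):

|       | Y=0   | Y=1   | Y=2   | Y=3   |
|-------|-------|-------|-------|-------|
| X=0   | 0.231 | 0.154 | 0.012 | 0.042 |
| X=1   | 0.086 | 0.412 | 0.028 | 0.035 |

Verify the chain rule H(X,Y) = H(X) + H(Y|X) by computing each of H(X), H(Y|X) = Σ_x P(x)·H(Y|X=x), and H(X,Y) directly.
H(X) = 0.9892 bits, H(Y|X) = 1.3286 bits, H(X,Y) = 2.3178 bits

Marginal of X (row sums):
  P(X=0) = 0.231 + 0.154 + 0.012 + 0.042 = 0.439
  P(X=1) = 0.086 + 0.412 + 0.028 + 0.035 = 0.561
H(X) = -[0.439·log₂(0.439) + 0.561·log₂(0.561)]
  = 0.5214 + 0.4678 = 0.9892 bits

H(Y|X) = Σ_x P(x)·H(Y|X=x):
  X=0: P(X=0) = 0.439, P(Y|X=0) = (231/439, 154/439, 12/439, 42/439) → H(Y|X=0) = 1.4835
  X=1: P(X=1) = 0.561, P(Y|X=1) = (86/561, 412/561, 28/561, 35/561) → H(Y|X=1) = 1.2074
H(Y|X) = 0.439·1.4835 + 0.561·1.2074 = 1.3286 bits

H(X,Y) = -Σ_{x,y} P(x,y) log₂ P(x,y). Per-cell terms -P(x,y)·log₂P(x,y):
  X=0: 0.4883, 0.4156, 0.0766, 0.1921
  X=1: 0.3044, 0.5271, 0.1444, 0.1693
Sum of the 8 terms: H(X,Y) = 2.3178 bits

Chain rule check:
  H(X) + H(Y|X) = 0.9892 + 1.3286 = 2.3178 bits
  H(X,Y) = 2.3178 bits
✓ Chain rule verified.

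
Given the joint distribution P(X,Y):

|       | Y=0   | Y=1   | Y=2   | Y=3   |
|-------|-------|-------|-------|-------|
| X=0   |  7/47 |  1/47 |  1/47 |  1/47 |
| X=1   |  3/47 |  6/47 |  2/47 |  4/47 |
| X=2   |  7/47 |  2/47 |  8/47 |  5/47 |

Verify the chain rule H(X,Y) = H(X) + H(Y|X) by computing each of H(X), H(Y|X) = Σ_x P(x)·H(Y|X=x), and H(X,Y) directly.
H(X) = 1.5135 bits, H(Y|X) = 1.7607 bits, H(X,Y) = 3.2742 bits

Marginal of X (row sums):
  P(X=0) = 7/47 + 1/47 + 1/47 + 1/47 = 10/47
  P(X=1) = 3/47 + 6/47 + 2/47 + 4/47 = 15/47
  P(X=2) = 7/47 + 2/47 + 8/47 + 5/47 = 22/47
H(X) = -[(10/47)·log₂(10/47) + (15/47)·log₂(15/47) + (22/47)·log₂(22/47)]
  = 0.47503 + 0.52586 + 0.51263 = 1.5135 bits

H(Y|X) = Σ_x P(x)·H(Y|X=x):
  X=0: P(X=0) = 10/47, P(Y|X=0) = (7/10, 1/10, 1/10, 1/10) → H(Y|X=0) = 1.35678
  X=1: P(X=1) = 15/47, P(Y|X=1) = (1/5, 2/5, 2/15, 4/15) → H(Y|X=1) = 1.88925
  X=2: P(X=2) = 22/47, P(Y|X=2) = (7/22, 1/11, 4/11, 5/22) → H(Y|X=2) = 1.85665
H(Y|X) = (10/47)·1.35678 + (15/47)·1.88925 + (22/47)·1.85665 = 1.7607 bits

H(X,Y) = -Σ_{x,y} P(x,y) log₂ P(x,y). Per-cell terms -P(x,y)·log₂P(x,y):
  X=0: 0.40916, 0.11818, 0.11818, 0.11818
  X=1: 0.25338, 0.37910, 0.19381, 0.30252
  X=2: 0.40916, 0.19381, 0.43482, 0.34390
Sum of the 12 terms: H(X,Y) = 3.2742 bits

Chain rule check:
  H(X) + H(Y|X) = 1.5135 + 1.7607 = 3.2742 bits
  H(X,Y) = 3.2742 bits
✓ Chain rule verified.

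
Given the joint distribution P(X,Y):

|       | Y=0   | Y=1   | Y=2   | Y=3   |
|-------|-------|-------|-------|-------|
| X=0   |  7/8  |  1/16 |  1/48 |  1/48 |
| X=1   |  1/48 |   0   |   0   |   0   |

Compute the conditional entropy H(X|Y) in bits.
0.1428 bits

H(X|Y) = H(X,Y) - H(Y)

H(X,Y) = -Σ_{x,y} P(x,y) log₂ P(x,y). Per-cell terms -P(x,y)·log₂P(x,y):
  X=0: 0.1685644, 0.2500000, 0.1163534, 0.1163534
  X=1: 0.1163534, 0.0000000, 0.0000000, 0.0000000
  (cells with P = 0 contribute 0)
Sum of the 8 terms: H(X,Y) = 0.7676246 bits

Marginal of Y (column sums):
  P(Y=0) = 7/8 + 1/48 = 43/48
  P(Y=1) = 1/16 + 0 = 1/16
  P(Y=2) = 1/48 + 0 = 1/48
  P(Y=3) = 1/48 + 0 = 1/48
H(Y) = -[(43/48)·log₂(43/48) + (1/16)·log₂(1/16) + (1/48)·log₂(1/48) + (1/48)·log₂(1/48)]
  = 0.1421667 + 0.2500000 + 0.1163534 + 0.1163534 = 0.6248735 bits

H(X|Y) = H(X,Y) - H(Y) = 0.7676246 - 0.6248735 = 0.1428 bits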